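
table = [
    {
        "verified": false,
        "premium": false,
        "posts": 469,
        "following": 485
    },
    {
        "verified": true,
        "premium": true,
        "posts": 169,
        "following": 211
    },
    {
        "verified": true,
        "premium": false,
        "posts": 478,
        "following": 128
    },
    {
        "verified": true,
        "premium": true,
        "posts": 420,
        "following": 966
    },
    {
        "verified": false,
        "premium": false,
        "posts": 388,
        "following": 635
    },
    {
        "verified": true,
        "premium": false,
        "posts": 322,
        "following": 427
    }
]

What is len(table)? 6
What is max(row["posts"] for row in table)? 478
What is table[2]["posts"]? 478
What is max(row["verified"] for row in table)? True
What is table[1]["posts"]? 169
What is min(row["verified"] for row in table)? False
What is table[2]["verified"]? True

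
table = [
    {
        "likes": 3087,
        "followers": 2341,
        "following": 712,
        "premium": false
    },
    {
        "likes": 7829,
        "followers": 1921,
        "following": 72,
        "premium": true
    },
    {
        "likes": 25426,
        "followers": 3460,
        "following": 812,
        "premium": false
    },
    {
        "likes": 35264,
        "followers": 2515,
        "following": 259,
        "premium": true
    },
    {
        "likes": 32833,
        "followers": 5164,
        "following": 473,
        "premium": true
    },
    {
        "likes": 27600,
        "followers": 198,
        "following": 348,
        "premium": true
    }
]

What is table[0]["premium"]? False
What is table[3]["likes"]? 35264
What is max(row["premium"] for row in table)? True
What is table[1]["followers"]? 1921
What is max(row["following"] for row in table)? 812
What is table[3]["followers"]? 2515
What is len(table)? 6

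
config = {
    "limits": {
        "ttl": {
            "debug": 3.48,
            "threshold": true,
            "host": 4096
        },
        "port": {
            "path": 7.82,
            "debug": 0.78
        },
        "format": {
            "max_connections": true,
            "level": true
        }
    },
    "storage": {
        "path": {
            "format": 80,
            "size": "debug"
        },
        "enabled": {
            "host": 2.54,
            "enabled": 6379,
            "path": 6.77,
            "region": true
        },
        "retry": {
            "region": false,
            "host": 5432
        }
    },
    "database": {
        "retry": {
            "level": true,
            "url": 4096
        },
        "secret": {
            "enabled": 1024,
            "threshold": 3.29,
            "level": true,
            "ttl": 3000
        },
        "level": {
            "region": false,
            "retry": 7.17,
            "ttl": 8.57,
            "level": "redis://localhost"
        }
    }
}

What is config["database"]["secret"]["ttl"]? 3000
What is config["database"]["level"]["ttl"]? 8.57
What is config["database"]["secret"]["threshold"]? 3.29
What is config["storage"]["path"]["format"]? 80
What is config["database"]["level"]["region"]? False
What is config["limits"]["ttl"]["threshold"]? True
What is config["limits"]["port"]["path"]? 7.82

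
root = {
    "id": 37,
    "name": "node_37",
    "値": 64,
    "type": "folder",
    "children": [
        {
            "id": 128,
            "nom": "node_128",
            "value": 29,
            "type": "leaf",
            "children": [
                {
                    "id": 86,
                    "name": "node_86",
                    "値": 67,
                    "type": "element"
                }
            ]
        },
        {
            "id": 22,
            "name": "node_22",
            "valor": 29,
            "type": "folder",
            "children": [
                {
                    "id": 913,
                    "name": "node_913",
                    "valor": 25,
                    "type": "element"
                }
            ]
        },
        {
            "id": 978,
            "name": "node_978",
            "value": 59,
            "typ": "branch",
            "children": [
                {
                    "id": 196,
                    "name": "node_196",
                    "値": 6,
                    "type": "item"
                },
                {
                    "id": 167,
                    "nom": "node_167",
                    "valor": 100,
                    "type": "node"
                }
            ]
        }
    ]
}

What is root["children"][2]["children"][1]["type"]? "node"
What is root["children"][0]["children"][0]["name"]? "node_86"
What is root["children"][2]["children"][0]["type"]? "item"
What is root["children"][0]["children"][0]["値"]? 67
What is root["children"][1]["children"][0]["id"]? 913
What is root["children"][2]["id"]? 978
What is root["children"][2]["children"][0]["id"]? 196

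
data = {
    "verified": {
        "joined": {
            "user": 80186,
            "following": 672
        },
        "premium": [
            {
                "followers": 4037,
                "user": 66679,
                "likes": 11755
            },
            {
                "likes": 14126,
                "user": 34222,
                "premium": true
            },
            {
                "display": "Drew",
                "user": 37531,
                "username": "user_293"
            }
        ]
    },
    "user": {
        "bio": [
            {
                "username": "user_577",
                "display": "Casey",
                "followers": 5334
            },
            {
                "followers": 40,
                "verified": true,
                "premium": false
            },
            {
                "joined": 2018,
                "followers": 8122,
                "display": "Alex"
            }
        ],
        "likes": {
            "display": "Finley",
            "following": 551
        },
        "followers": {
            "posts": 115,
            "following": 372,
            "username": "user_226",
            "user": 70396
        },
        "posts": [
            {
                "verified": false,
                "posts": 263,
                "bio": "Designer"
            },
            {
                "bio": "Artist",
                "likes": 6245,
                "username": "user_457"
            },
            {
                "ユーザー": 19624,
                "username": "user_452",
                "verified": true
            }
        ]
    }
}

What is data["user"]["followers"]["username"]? "user_226"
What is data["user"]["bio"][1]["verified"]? True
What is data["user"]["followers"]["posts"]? 115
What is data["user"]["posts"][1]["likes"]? 6245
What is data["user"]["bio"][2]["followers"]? 8122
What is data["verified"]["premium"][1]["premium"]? True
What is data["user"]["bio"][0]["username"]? "user_577"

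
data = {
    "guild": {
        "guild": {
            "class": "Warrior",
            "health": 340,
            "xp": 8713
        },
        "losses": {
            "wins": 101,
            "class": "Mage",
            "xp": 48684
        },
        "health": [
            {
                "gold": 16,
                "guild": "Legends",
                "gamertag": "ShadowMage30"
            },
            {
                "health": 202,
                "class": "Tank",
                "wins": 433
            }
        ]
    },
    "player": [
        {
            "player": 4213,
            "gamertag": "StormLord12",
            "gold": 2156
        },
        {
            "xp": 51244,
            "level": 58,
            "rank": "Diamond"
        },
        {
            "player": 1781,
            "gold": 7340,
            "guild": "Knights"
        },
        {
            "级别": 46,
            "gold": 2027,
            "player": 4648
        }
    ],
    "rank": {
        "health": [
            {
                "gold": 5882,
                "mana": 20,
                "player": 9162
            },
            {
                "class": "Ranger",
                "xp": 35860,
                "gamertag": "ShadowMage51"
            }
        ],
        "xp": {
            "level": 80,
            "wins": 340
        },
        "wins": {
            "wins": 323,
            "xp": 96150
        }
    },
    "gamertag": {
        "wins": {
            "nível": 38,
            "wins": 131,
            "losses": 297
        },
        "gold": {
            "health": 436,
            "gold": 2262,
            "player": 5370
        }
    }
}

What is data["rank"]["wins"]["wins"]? 323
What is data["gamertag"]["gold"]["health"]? 436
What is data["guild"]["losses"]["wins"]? 101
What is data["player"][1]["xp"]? 51244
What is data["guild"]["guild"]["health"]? 340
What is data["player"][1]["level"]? 58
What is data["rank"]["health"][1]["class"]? "Ranger"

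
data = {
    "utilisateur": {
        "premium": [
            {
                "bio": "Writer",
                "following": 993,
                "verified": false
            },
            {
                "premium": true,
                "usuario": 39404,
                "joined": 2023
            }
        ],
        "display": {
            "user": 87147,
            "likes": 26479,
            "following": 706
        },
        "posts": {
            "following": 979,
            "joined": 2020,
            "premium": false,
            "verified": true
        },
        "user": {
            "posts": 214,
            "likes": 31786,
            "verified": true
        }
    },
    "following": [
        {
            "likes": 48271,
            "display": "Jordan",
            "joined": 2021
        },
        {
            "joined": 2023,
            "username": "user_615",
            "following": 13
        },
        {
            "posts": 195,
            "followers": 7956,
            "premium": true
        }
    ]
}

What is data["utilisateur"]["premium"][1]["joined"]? 2023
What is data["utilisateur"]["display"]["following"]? 706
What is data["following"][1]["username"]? "user_615"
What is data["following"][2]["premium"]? True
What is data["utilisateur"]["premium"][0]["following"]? 993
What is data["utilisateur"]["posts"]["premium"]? False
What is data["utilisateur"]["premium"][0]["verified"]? False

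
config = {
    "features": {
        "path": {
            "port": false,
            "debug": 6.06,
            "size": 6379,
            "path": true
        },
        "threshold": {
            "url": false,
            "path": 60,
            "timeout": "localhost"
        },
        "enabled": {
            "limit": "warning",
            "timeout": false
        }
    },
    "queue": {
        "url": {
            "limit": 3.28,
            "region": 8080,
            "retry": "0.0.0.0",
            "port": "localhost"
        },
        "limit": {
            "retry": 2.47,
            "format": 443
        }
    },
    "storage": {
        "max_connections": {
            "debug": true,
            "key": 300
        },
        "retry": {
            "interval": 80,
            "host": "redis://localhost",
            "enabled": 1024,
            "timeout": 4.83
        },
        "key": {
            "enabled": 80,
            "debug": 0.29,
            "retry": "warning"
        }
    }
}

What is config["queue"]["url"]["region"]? 8080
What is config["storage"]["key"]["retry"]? "warning"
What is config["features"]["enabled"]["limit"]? "warning"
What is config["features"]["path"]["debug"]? 6.06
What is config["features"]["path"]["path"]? True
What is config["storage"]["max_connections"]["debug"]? True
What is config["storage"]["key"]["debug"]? 0.29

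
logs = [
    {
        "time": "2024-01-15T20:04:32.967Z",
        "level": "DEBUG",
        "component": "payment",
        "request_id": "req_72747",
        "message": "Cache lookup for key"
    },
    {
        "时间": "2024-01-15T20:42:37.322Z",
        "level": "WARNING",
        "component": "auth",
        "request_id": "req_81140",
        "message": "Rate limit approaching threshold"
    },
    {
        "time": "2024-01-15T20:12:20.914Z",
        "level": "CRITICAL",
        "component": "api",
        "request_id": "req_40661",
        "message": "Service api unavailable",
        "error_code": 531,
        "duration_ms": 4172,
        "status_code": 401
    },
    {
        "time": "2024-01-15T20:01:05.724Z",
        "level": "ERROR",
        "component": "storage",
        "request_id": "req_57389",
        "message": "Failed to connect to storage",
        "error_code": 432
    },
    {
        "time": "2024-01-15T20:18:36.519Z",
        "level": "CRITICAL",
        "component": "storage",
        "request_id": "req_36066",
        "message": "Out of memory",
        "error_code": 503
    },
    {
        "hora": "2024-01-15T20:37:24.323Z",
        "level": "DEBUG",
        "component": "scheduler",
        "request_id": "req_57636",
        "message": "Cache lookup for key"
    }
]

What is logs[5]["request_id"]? "req_57636"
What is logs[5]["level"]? "DEBUG"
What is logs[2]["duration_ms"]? 4172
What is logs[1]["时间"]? "2024-01-15T20:42:37.322Z"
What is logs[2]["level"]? "CRITICAL"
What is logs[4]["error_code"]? 503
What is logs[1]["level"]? "WARNING"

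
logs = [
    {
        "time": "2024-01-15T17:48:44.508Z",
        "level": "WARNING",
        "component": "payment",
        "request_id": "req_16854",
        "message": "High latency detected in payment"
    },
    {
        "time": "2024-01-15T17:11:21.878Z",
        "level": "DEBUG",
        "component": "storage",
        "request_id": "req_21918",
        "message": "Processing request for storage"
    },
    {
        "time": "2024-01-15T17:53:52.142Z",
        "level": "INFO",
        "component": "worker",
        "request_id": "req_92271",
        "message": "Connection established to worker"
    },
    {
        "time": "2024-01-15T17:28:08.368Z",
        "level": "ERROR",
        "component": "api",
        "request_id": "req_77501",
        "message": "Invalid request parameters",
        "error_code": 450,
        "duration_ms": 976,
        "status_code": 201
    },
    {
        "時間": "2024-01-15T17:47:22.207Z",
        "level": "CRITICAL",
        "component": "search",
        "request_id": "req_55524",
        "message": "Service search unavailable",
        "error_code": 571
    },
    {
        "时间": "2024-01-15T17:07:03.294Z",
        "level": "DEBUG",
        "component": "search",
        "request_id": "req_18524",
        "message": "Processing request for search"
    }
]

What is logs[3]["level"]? "ERROR"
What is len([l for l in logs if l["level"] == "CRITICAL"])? 1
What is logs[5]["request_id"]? "req_18524"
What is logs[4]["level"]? "CRITICAL"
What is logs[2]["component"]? "worker"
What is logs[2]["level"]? "INFO"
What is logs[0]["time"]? "2024-01-15T17:48:44.508Z"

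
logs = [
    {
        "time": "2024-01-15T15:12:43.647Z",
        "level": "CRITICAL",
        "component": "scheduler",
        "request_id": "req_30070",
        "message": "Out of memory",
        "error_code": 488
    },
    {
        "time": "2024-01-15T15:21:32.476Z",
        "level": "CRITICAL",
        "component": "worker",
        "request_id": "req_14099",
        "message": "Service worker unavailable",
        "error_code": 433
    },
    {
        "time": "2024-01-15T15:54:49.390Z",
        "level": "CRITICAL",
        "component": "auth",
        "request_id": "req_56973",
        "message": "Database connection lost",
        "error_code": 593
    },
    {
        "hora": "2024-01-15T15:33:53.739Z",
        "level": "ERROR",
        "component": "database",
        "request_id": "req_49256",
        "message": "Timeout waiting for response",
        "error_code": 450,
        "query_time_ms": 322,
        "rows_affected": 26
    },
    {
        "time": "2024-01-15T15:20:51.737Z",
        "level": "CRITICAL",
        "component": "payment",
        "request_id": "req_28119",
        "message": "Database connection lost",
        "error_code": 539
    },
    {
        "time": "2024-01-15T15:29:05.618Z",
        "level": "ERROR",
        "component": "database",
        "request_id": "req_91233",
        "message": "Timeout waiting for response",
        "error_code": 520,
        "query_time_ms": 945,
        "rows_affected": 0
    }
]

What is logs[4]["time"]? "2024-01-15T15:20:51.737Z"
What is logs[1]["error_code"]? 433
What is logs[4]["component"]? "payment"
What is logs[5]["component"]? "database"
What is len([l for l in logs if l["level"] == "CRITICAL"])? 4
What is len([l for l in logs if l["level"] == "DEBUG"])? 0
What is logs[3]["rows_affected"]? 26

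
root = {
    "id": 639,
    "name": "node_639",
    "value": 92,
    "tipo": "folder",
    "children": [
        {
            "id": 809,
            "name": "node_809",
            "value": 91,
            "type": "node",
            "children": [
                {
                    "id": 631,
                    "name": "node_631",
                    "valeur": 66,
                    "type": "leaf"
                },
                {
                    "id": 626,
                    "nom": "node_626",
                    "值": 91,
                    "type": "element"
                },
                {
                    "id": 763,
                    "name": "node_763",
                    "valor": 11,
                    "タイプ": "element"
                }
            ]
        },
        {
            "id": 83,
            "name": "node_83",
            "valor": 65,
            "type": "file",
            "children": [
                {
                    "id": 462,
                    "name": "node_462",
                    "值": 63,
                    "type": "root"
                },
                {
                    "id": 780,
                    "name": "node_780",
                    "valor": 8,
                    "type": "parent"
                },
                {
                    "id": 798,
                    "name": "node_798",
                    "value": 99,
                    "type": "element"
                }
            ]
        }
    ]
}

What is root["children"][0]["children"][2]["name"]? "node_763"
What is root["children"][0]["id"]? 809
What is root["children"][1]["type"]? "file"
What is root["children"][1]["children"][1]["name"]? "node_780"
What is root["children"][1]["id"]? 83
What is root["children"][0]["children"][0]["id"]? 631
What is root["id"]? 639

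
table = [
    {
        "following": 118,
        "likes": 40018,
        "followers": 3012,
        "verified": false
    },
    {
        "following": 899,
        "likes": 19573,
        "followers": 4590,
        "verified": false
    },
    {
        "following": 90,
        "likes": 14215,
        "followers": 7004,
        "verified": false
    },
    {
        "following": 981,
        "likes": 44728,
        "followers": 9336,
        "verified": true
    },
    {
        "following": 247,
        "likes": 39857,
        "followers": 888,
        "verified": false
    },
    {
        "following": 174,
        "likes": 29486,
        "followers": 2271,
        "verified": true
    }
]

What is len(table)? 6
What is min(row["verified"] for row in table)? False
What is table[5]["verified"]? True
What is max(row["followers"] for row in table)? 9336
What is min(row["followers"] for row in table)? 888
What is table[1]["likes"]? 19573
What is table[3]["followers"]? 9336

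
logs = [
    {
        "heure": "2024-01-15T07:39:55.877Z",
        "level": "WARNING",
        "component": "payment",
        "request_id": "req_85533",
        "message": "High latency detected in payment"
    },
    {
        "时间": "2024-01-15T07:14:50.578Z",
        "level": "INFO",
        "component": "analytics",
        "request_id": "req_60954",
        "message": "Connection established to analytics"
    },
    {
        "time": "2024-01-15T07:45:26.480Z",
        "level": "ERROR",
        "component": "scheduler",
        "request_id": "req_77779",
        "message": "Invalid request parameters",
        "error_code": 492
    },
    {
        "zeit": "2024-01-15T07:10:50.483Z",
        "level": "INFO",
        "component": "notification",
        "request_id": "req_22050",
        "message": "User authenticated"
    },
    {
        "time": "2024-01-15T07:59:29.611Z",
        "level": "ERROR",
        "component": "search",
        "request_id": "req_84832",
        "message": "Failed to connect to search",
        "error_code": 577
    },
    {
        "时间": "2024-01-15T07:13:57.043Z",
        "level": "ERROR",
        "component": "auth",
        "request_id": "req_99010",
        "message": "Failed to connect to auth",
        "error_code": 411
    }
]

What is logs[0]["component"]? "payment"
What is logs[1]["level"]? "INFO"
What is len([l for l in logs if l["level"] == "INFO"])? 2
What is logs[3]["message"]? "User authenticated"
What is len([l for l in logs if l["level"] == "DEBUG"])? 0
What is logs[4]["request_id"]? "req_84832"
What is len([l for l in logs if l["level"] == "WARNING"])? 1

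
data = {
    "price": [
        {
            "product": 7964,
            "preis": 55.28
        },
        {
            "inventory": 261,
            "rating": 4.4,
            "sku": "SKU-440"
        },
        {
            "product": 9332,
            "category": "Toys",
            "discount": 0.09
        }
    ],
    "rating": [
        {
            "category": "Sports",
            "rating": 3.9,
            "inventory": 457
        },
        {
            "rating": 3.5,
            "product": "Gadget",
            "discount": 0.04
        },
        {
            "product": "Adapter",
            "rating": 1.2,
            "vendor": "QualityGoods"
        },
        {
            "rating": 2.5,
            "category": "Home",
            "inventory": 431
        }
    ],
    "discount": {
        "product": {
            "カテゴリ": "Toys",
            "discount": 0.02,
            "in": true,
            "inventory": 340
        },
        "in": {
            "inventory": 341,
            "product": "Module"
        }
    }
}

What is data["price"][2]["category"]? "Toys"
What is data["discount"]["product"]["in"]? True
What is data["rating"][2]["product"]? "Adapter"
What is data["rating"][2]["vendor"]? "QualityGoods"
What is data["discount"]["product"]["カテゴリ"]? "Toys"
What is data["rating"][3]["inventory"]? 431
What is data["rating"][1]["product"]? "Gadget"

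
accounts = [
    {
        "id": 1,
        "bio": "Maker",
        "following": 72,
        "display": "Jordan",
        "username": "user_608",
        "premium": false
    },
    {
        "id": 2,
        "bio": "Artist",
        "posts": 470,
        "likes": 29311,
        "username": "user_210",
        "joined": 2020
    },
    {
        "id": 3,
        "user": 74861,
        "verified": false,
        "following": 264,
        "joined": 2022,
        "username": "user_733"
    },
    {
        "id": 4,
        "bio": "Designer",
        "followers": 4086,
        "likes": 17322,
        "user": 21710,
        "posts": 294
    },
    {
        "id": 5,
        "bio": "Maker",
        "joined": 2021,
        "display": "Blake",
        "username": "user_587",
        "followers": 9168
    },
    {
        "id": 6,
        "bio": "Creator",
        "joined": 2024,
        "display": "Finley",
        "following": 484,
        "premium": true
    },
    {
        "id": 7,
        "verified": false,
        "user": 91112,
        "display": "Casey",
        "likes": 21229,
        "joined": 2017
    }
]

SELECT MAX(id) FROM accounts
7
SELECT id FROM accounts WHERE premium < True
[1]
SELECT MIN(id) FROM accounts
1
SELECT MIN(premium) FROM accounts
False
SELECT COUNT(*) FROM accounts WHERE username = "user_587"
1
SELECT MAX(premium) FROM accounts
True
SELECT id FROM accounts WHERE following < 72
[]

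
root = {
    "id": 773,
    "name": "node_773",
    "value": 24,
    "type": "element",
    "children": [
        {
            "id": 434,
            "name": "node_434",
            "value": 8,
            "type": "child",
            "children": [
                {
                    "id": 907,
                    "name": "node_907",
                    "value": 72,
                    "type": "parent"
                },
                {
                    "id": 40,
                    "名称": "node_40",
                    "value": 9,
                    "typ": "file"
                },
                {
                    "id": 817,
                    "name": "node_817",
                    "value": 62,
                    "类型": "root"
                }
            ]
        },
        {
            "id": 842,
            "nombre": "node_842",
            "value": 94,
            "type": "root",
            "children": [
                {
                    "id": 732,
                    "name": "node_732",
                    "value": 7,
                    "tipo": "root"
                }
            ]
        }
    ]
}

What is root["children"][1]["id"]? 842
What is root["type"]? "element"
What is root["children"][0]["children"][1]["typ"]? "file"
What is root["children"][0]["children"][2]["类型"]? "root"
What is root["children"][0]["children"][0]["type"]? "parent"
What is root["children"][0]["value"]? 8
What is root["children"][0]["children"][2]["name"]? "node_817"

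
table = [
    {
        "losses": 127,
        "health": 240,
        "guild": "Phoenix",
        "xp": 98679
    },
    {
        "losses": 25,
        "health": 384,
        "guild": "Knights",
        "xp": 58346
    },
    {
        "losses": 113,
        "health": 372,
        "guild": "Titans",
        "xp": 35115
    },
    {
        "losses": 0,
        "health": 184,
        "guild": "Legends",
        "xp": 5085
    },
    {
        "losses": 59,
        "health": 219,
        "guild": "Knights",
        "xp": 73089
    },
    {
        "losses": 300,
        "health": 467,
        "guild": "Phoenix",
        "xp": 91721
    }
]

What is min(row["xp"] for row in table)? 5085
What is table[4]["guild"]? "Knights"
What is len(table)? 6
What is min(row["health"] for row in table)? 184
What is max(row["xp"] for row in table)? 98679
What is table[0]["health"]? 240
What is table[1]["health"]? 384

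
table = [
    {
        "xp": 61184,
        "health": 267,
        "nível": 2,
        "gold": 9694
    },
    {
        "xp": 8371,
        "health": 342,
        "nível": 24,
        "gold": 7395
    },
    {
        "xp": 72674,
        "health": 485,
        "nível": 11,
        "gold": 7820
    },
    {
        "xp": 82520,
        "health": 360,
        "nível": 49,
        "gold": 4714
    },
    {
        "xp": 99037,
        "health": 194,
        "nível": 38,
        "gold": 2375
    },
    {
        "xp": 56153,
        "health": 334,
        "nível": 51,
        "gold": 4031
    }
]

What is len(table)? 6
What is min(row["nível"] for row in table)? 2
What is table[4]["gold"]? 2375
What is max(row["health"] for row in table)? 485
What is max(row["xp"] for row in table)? 99037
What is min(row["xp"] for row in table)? 8371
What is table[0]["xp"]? 61184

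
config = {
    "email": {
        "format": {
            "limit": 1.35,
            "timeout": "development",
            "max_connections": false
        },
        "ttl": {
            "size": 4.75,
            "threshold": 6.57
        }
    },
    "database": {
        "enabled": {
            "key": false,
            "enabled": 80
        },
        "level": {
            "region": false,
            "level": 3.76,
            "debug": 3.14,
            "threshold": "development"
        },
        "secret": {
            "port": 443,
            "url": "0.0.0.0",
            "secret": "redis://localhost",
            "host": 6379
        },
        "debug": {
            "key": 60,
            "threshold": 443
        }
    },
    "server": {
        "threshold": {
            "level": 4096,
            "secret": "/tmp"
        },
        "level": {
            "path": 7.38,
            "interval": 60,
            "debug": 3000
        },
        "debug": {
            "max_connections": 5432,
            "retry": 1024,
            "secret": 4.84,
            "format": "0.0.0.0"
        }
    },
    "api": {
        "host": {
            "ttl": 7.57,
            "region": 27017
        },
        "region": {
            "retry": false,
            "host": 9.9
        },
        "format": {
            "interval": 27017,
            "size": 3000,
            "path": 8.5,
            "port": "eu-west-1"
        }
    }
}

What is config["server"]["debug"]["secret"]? 4.84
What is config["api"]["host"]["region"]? 27017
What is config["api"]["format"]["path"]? 8.5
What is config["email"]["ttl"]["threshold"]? 6.57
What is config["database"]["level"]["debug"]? 3.14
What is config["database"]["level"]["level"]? 3.76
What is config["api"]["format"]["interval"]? 27017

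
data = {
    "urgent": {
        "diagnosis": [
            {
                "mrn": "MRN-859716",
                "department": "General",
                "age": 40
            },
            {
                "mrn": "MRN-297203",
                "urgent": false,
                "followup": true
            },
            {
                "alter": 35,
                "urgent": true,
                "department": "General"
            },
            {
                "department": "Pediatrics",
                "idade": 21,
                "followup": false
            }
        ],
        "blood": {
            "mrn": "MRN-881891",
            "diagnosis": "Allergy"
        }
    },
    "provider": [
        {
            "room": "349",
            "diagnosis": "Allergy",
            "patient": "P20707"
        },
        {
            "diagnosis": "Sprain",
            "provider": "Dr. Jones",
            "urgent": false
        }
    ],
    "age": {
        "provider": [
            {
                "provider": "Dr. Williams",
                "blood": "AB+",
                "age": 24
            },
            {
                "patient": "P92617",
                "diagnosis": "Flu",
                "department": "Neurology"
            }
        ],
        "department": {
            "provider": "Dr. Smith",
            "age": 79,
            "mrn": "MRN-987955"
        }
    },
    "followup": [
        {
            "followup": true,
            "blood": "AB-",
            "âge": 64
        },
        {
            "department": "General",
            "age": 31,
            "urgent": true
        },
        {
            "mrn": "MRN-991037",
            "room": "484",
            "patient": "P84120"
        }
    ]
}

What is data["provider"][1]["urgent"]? False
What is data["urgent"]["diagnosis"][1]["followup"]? True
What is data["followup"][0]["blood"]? "AB-"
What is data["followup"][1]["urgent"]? True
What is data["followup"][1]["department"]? "General"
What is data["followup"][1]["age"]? 31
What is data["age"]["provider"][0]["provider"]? "Dr. Williams"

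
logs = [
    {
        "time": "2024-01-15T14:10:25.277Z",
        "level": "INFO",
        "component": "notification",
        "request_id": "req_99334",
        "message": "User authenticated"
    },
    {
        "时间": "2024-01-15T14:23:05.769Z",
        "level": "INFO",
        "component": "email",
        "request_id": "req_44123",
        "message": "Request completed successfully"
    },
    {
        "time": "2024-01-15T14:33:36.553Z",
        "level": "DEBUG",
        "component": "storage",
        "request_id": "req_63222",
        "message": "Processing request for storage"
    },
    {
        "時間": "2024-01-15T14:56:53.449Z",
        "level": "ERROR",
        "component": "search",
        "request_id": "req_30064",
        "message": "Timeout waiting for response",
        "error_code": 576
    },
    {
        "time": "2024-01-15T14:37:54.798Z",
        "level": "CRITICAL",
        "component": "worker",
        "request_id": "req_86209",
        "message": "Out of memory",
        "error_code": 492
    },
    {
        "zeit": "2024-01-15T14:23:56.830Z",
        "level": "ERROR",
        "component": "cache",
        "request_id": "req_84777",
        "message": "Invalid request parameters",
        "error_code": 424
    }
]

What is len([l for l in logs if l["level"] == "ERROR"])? 2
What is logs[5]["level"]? "ERROR"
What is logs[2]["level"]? "DEBUG"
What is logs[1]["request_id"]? "req_44123"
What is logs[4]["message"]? "Out of memory"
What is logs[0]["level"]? "INFO"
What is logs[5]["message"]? "Invalid request parameters"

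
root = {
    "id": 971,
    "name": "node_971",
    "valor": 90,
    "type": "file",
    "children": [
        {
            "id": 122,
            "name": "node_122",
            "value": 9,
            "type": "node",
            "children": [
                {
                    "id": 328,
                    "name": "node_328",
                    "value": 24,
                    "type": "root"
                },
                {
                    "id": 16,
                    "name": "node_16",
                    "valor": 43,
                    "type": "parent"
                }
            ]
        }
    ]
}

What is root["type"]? "file"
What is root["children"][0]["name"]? "node_122"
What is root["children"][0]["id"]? 122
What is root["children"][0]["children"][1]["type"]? "parent"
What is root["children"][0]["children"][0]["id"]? 328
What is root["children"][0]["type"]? "node"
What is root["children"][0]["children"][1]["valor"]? 43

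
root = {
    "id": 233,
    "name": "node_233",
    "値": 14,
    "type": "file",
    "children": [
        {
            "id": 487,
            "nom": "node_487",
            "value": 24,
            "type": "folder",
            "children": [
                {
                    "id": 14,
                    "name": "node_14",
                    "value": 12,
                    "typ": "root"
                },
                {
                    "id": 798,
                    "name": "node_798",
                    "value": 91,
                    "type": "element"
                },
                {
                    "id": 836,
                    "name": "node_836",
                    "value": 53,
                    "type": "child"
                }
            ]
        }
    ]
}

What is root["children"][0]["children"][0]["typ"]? "root"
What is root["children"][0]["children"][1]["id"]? 798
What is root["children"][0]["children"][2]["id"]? 836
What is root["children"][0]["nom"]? "node_487"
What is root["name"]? "node_233"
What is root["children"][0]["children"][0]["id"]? 14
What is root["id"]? 233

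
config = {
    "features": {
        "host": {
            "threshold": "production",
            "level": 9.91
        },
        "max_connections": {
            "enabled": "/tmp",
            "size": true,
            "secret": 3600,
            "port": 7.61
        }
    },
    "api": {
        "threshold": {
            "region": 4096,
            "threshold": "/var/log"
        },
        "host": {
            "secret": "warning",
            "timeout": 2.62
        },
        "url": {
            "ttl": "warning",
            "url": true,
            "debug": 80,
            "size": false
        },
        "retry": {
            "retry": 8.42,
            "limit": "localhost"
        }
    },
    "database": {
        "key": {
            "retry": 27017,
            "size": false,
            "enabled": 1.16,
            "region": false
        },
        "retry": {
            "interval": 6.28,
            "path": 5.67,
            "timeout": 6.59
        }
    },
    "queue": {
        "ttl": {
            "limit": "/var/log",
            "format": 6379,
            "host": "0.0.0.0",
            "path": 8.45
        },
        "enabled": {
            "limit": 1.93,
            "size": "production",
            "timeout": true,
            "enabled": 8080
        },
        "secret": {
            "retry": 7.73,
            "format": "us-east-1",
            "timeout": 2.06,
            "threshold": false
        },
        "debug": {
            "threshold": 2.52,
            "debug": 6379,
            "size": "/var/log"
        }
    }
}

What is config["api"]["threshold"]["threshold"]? "/var/log"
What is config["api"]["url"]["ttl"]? "warning"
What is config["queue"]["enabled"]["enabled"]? 8080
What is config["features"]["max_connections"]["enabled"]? "/tmp"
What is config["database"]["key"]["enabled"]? 1.16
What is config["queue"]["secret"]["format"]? "us-east-1"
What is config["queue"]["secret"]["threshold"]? False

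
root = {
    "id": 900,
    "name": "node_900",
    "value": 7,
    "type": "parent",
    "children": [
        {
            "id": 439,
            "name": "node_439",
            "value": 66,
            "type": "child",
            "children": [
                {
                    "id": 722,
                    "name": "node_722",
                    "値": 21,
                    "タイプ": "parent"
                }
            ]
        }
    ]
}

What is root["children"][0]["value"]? 66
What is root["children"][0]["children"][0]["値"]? 21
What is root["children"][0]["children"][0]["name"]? "node_722"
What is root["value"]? 7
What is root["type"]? "parent"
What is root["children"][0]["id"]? 439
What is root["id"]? 900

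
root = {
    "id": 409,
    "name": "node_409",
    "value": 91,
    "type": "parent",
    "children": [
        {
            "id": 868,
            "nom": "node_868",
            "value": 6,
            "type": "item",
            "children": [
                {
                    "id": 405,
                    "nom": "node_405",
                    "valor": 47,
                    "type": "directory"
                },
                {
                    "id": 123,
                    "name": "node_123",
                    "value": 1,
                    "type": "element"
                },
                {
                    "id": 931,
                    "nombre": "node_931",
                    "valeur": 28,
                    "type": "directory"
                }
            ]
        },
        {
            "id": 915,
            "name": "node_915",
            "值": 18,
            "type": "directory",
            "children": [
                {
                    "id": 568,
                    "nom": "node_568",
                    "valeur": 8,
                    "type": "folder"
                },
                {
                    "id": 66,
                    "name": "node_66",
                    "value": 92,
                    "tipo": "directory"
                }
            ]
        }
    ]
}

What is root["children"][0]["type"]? "item"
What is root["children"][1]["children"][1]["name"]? "node_66"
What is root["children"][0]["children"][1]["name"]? "node_123"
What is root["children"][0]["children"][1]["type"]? "element"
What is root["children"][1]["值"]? 18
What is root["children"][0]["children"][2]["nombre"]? "node_931"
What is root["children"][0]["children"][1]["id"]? 123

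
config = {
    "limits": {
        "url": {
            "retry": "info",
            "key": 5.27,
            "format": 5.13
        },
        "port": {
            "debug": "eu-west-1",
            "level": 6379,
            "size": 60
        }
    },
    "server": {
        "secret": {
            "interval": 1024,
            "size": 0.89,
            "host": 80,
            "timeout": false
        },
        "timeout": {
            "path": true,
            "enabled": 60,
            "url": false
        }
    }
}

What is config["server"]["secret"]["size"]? 0.89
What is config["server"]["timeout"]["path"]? True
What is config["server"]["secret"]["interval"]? 1024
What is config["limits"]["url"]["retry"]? "info"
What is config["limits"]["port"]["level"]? 6379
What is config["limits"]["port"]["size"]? 60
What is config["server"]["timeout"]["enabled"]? 60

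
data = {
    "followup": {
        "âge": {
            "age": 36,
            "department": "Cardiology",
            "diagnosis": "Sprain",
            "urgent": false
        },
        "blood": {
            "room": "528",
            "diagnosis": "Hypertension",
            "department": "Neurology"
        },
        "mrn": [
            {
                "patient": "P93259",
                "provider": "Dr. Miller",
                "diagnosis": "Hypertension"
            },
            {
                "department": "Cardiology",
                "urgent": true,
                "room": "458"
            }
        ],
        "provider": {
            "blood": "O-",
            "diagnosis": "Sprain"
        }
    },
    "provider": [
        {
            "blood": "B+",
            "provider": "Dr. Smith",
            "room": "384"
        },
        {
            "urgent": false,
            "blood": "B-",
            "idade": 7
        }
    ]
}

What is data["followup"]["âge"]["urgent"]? False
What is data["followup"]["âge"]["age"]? 36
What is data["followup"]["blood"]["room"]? "528"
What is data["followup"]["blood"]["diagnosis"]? "Hypertension"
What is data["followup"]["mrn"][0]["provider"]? "Dr. Miller"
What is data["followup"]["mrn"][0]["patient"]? "P93259"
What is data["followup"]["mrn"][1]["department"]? "Cardiology"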